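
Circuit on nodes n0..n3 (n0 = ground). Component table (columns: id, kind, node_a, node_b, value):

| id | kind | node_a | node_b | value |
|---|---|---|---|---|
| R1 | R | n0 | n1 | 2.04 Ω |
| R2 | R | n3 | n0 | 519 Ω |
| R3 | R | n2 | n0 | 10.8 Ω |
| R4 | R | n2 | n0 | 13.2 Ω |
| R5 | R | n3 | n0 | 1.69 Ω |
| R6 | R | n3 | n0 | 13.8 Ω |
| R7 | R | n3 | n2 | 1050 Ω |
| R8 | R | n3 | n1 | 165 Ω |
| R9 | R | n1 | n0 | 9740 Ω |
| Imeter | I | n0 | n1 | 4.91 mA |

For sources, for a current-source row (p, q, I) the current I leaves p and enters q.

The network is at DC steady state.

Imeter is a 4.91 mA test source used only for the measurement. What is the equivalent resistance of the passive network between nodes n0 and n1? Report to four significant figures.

R_eq = 2.015 Ω

Apply KCL at each of the 3 non-ground nodes and solve the resulting linear system.
Node n1: branches {R1, R8, R9, Imeter} → V_1 = 0.009893
Node n2: branches {R3, R4, R7} → V_2 = 5.011e-07
Node n3: branches {R2, R5, R6, R7, R8} → V_3 = 8.908e-05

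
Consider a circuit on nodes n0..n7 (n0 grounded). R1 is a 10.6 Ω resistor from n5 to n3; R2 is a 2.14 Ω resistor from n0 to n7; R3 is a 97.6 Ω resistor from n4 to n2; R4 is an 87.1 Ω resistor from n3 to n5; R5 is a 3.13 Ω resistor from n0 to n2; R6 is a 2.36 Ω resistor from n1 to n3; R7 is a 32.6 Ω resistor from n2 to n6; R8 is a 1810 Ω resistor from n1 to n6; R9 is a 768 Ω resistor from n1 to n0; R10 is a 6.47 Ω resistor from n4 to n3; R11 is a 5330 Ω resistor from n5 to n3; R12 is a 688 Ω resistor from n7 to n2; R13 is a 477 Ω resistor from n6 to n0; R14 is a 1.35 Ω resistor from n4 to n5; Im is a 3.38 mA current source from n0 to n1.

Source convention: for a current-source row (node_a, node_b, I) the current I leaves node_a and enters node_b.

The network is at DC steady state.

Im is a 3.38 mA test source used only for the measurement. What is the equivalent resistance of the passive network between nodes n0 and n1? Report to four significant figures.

R_eq = 89.66 Ω

MNA unknowns: 7 node voltages V₁..V_7
R1: Y=0.09434 on G[5,3]
R2: Y=0.4673 on G[0,7]
R3: Y=0.01025 on G[4,2]
R4: Y=0.01148 on G[3,5]
R5: Y=0.3195 on G[0,2]
R6: Y=0.4237 on G[1,3]
R7: Y=0.03067 on G[2,6]
R8: Y=0.0005525 on G[1,6]
R9: Y=0.001302 on G[1,0]
R10: Y=0.1546 on G[4,3]
R11: Y=0.0001876 on G[5,3]
R12: Y=0.001453 on G[7,2]
R13: Y=0.002096 on G[6,0]
R14: Y=0.7407 on G[4,5]
Im: z[0]−=0.00338, z[1]+=0.00338
solve → V1=0.3031, V2=0.009214, V3=0.2964, V4=0.2850, V5=0.2864, V6=0.01351, V7=2.857e-05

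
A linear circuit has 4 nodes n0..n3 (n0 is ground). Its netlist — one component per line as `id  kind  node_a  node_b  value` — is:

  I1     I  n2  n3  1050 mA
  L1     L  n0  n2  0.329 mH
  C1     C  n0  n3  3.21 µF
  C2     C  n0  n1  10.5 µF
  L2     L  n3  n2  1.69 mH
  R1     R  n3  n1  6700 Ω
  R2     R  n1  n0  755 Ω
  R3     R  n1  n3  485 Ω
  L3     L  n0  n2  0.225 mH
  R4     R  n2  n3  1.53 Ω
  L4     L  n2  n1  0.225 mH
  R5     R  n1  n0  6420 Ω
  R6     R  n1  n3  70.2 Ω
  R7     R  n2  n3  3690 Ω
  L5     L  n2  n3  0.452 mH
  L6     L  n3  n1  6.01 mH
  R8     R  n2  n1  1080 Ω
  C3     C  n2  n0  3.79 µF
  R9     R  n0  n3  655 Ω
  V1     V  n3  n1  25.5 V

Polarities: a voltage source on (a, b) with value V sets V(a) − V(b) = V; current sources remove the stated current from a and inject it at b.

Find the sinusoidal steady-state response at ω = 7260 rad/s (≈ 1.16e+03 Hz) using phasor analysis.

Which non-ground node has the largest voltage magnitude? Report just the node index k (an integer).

Apply KCL at each of the 3 non-ground nodes and solve the resulting linear system.
Node n1: branches {C2, R1, R2, R3, L4, R5, R6, L6, R8, V1} → V_1 = -16.15-7.131j
Node n2: branches {I1, L1, L2, L3, R4, L4, R7, L5, R8, C3} → V_2 = -1.031-0.6978j
Node n3: branches {I1, C1, L2, R1, R3, R4, R6, R7, L5, L6, R9, V1} → V_3 = 9.348-7.131j
Source currents: i(V1)=-3.852+8.593j

1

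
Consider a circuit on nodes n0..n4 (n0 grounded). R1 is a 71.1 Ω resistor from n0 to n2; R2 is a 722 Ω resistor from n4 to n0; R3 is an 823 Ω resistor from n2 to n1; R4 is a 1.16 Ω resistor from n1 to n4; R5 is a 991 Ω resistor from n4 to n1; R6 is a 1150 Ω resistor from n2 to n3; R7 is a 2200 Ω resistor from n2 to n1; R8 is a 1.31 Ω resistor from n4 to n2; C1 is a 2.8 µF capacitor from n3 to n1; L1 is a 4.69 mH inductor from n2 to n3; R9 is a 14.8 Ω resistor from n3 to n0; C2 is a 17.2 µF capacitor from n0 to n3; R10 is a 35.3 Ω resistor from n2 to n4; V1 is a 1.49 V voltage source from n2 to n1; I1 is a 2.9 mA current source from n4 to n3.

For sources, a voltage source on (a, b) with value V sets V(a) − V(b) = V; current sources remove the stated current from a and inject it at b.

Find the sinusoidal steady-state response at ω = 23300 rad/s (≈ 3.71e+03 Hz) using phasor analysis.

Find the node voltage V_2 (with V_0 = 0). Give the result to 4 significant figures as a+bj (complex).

Element admittances at ω=23300 rad/s:
  Y(R1) = 0.01406+0.000j S between n0,n2
  Y(R2) = 0.001385+0.000j S between n4,n0
  Y(R3) = 0.001215+0.000j S between n2,n1
  Y(R4) = 0.8621+0.000j S between n1,n4
  Y(R5) = 0.001009+0.000j S between n4,n1
  Y(R6) = 0.0008696+0.000j S between n2,n3
  Y(R7) = 0.0004545+0.000j S between n2,n1
  Y(R8) = 0.7634+0.000j S between n4,n2
  Y(C1) = 0.000+0.06524j S between n3,n1
  Y(L1) = 0.000-0.009151j S between n2,n3
  Y(R9) = 0.06757+0.000j S between n3,n0
  Y(C2) = 0.000+0.4008j S between n0,n3
  Y(R10) = 0.02833+0.000j S between n2,n4
  V1: constraint V(n2)−V(n1) = 1.49
  I1: injects 0.0029 A into n3 (from n4)
Assemble and solve the 5×5 MNA system:
  V(n1)=0.05867+0.5356j  V(n2)=1.549+0.5356j  V(n3)=-0.02942+0.05205j  V(n4)=0.7691+0.5351j
  i(V1)=-0.6472+0.006134j

1.549+0.5356j V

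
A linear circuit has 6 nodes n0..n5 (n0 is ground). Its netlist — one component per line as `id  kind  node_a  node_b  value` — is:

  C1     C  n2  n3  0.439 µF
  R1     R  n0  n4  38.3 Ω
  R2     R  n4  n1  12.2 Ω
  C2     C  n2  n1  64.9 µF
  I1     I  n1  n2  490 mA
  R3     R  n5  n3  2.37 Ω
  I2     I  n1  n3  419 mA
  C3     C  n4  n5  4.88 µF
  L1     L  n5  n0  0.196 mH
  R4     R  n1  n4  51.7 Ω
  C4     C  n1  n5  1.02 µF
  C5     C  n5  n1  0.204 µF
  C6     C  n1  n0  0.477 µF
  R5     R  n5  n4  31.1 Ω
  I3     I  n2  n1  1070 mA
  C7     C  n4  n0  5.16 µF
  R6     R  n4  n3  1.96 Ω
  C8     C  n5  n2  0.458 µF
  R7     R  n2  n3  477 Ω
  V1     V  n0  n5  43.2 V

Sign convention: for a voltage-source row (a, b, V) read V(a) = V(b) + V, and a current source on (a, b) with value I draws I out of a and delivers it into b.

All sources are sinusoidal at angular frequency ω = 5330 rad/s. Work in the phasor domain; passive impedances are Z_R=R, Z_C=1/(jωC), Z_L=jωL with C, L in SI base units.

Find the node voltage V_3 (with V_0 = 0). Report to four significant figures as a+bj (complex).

-40.50+2.022j V

Apply KCL at each of the 5 non-ground nodes and solve the resulting linear system.
Node n1: branches {R2, C2, I1, I2, R4, C4, C5, C6, I3} → V_1 = -42.48+4.648j
Node n2: branches {C1, C2, I1, I3, C8, R7} → V_2 = -42.50+6.240j
Node n3: branches {C1, R3, I2, R6, R7} → V_3 = -40.50+2.022j
Node n4: branches {R1, R2, C3, R4, R5, C7, R6} → V_4 = -39.05+3.686j
Node n5: branches {R3, C3, L1, C4, C5, R5, C8, V1} → V_5 = -43.20+0.000j
Source currents: i(V1)=-1.133+40.27j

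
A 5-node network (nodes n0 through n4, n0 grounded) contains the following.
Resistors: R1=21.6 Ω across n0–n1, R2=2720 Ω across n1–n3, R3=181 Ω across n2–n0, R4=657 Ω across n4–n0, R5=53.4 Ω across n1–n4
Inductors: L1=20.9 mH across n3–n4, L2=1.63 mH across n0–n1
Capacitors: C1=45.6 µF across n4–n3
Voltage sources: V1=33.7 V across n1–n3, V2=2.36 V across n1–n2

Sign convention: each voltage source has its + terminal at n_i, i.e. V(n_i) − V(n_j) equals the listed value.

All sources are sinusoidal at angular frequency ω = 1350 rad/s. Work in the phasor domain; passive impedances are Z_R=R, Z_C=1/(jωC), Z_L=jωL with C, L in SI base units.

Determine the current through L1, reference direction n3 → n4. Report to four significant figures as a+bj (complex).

0.5785+0.4483j A

Element admittances at ω=1350 rad/s:
  Y(R1) = 0.04630+0.000j S between n0,n1
  Y(L1) = 0.000-0.03544j S between n3,n4
  Y(R2) = 0.0003676+0.000j S between n1,n3
  Y(C1) = 0.000+0.06156j S between n4,n3
  Y(R3) = 0.005525+0.000j S between n2,n0
  Y(L2) = 0.000-0.4544j S between n0,n1
  Y(R4) = 0.001522+0.000j S between n4,n0
  Y(R5) = 0.01873+0.000j S between n1,n4
  V1: constraint V(n1)−V(n3) = 33.7
  V2: constraint V(n1)−V(n2) = 2.36
Assemble and solve the 6×6 MNA system:
  V(n1)=-0.04244+0.1042j  V(n2)=-2.402+0.1042j  V(n3)=-33.74+0.1042j  V(n4)=-21.09-16.22j
  i(V1)=-0.4387-0.3304j  i(V2)=-0.01327+0.0005756j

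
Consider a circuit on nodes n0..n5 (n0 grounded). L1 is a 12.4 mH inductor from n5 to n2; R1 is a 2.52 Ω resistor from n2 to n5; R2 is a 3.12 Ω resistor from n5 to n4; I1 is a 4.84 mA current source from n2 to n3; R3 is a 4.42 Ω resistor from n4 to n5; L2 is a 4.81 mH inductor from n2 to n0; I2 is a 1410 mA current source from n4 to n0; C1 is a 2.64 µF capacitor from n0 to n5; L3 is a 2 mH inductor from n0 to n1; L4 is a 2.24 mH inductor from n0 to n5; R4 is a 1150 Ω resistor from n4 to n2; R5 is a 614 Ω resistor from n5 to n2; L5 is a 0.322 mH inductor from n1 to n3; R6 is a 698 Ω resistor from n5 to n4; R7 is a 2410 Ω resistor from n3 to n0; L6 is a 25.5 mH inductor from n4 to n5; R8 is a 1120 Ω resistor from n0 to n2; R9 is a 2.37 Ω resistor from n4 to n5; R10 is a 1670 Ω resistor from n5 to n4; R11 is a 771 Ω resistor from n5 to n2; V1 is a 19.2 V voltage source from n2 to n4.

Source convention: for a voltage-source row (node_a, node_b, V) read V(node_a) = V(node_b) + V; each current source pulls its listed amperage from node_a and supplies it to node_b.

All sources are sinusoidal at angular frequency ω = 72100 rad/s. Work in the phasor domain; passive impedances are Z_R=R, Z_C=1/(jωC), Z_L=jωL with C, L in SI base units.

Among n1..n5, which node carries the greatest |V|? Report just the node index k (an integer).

MNA unknowns: 5 node voltages V₁..V_5 plus 1 source current (V1)
L1: Y=0.000-0.001119j on G[5,2]
R1: Y=0.3968+0.000j on G[2,5]
R2: Y=0.3205+0.000j on G[5,4]
I1: z[2]−=0.00484, z[3]+=0.00484
R3: Y=0.2262+0.000j on G[4,5]
L2: Y=0.000-0.002883j on G[2,0]
I2: z[4]−=1.41, z[0]+=1.41
C1: Y=0.000+0.1903j on G[0,5]
L3: Y=0.000-0.006935j on G[0,1]
L4: Y=0.000-0.006192j on G[0,5]
R4: Y=0.0008696+0.000j on G[4,2]
R5: Y=0.001629+0.000j on G[5,2]
L5: Y=0.000-0.04307j on G[1,3]
R6: Y=0.001433+0.000j on G[5,4]
R7: Y=0.0004149+0.000j on G[3,0]
L6: Y=0.000-0.0005439j on G[4,5]
R8: Y=0.0008929+0.000j on G[0,2]
R9: Y=0.4219+0.000j on G[4,5]
R10: Y=0.0005988+0.000j on G[5,4]
R11: Y=0.001297+0.000j on G[5,2]
V1: row V2−V4=19.2, i_V1 at 2,4
solve → V1=0.04825+0.6946j, V2=12.70+7.897j, V3=0.05602+0.8064j, V4=-6.497+7.897j, V5=0.1606+7.868j
aux → i_V1=-5.069+0.03194j

2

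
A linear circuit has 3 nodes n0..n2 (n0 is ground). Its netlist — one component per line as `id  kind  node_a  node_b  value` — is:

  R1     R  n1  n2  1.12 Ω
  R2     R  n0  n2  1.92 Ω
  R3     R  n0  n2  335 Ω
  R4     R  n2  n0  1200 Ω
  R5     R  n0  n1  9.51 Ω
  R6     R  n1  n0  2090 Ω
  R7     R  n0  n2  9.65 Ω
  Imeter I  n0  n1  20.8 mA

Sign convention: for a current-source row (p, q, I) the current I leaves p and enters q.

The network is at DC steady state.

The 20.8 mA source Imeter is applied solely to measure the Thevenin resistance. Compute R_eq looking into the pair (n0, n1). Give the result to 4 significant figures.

Apply KCL at each of the 2 non-ground nodes and solve the resulting linear system.
Node n1: branches {R1, R5, R6, Imeter} → V_1 = 0.04384
Node n2: branches {R1, R2, R3, R4, R7} → V_2 = 0.02573

R_eq = 2.108 Ω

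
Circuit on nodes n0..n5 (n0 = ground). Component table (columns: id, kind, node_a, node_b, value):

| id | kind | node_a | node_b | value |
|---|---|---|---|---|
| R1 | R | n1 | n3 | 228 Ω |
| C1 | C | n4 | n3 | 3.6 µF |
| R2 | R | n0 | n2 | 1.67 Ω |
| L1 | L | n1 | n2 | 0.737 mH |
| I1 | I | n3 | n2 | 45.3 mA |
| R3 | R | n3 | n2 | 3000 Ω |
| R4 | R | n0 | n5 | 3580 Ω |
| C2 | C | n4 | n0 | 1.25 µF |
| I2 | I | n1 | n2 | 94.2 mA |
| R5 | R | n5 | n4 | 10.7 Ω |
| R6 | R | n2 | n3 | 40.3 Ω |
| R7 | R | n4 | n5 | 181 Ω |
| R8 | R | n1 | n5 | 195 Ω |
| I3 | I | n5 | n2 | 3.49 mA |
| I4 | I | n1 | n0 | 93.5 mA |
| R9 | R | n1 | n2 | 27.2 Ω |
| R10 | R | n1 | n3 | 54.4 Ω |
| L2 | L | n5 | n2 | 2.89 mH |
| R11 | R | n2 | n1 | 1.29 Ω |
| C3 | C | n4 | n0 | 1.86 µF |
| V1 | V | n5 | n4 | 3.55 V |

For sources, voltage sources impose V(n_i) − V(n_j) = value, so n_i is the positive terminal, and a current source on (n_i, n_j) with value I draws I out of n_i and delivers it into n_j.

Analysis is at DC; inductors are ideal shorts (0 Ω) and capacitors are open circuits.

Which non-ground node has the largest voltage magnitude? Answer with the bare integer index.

4

Element admittances at DC:
  Y(R1) = 0.004386 S between n1,n3
  Y(C1) = 0.000 S between n4,n3
  Y(R2) = 0.5988 S between n0,n2
  L1: short n1↔n2 (DC inductor)
  I1: injects 0.0453 A into n2 (from n3)
  Y(R3) = 0.0003333 S between n3,n2
  Y(R4) = 0.0002793 S between n0,n5
  Y(C2) = 0.000 S between n4,n0
  I2: injects 0.0942 A into n2 (from n1)
  Y(R5) = 0.09346 S between n5,n4
  Y(R6) = 0.02481 S between n2,n3
  Y(R7) = 0.005525 S between n4,n5
  Y(R8) = 0.005128 S between n1,n5
  I3: injects 0.00349 A into n2 (from n5)
  I4: injects 0.0935 A into n0 (from n1)
  Y(R9) = 0.03676 S between n1,n2
  Y(R10) = 0.01838 S between n1,n3
  L2: short n5↔n2 (DC inductor)
  Y(R11) = 0.7752 S between n2,n1
  Y(C3) = 0.000 S between n4,n0
  V1: constraint V(n5)−V(n4) = 3.55
Assemble and solve the 8×8 MNA system:
  V(n1)=-0.1561  V(n2)=-0.1561  V(n3)=-1.101  V(n4)=-3.706  V(n5)=-0.1561
  i(L1)=-0.2092  i(L2)=-0.003446  i(V1)=-0.3514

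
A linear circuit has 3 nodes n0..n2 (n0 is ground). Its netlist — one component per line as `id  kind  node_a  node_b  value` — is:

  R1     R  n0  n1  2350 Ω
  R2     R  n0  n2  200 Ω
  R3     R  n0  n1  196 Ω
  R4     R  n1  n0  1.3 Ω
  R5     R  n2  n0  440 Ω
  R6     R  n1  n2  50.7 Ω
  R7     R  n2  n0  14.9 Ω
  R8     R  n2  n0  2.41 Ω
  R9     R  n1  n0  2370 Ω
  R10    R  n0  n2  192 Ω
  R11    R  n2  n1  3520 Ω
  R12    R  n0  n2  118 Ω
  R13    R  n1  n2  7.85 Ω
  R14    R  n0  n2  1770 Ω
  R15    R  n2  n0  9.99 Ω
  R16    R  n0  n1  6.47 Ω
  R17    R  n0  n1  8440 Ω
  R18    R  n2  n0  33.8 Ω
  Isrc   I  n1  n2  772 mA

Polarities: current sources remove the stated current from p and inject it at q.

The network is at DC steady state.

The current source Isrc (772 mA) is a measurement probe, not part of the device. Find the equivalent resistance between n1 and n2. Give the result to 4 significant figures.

R_eq = 1.908 Ω

Element admittances at DC:
  Y(R1) = 0.0004255 S between n0,n1
  Y(R2) = 0.005000 S between n0,n2
  Y(R3) = 0.005102 S between n0,n1
  Y(R4) = 0.7692 S between n1,n0
  Y(R5) = 0.002273 S between n2,n0
  Y(R6) = 0.01972 S between n1,n2
  Y(R7) = 0.06711 S between n2,n0
  Y(R8) = 0.4149 S between n2,n0
  Y(R9) = 0.0004219 S between n1,n0
  Y(R10) = 0.005208 S between n0,n2
  Y(R11) = 0.0002841 S between n2,n1
  Y(R12) = 0.008475 S between n0,n2
  Y(R13) = 0.1274 S between n1,n2
  Y(R14) = 0.0005650 S between n0,n2
  Y(R15) = 0.1001 S between n2,n0
  Y(R16) = 0.1546 S between n0,n1
  Y(R17) = 0.0001185 S between n0,n1
  Y(R18) = 0.02959 S between n2,n0
  Isrc: injects 0.772 A into n2 (from n1)
Assemble and solve the 2×2 MNA system:
  V(n1)=-0.5967  V(n2)=0.8762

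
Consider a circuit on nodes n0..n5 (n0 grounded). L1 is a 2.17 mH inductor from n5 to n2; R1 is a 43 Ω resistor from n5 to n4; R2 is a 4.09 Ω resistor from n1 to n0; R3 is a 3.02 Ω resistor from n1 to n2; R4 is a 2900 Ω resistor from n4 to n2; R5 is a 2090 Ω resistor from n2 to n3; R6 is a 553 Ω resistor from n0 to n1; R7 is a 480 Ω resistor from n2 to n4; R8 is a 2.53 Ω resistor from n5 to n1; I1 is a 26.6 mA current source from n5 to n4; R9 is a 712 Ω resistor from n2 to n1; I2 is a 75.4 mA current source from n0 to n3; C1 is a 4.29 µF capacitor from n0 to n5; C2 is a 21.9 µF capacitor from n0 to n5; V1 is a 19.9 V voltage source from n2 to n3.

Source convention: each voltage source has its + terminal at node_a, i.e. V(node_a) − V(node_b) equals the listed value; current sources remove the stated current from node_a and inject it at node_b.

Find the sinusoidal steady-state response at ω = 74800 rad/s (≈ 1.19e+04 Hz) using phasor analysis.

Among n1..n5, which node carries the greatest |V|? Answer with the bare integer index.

3

Element admittances at ω=74800 rad/s:
  Y(L1) = 0.000-0.006161j S between n5,n2
  Y(R1) = 0.02326+0.000j S between n5,n4
  Y(R2) = 0.2445+0.000j S between n1,n0
  Y(R3) = 0.3311+0.000j S between n1,n2
  Y(R4) = 0.0003448+0.000j S between n4,n2
  Y(R5) = 0.0004785+0.000j S between n2,n3
  Y(R6) = 0.001808+0.000j S between n0,n1
  Y(R7) = 0.002083+0.000j S between n2,n4
  Y(R8) = 0.3953+0.000j S between n5,n1
  I1: injects 0.0266 A into n4 (from n5)
  Y(R9) = 0.001404+0.000j S between n2,n1
  I2: injects 0.0754 A into n3 (from n0)
  Y(C1) = 0.000+0.3209j S between n0,n5
  Y(C2) = 0.000+1.638j S between n0,n5
  V1: constraint V(n2)−V(n3) = 19.9
Assemble and solve the 6×6 MNA system:
  V(n1)=0.1209-0.01104j  V(n2)=0.3526-0.004655j  V(n3)=-19.55-0.004655j  V(n4)=1.070-0.02152j  V(n5)=0.001388-0.02329j
  i(V1)=-0.08492+0.000j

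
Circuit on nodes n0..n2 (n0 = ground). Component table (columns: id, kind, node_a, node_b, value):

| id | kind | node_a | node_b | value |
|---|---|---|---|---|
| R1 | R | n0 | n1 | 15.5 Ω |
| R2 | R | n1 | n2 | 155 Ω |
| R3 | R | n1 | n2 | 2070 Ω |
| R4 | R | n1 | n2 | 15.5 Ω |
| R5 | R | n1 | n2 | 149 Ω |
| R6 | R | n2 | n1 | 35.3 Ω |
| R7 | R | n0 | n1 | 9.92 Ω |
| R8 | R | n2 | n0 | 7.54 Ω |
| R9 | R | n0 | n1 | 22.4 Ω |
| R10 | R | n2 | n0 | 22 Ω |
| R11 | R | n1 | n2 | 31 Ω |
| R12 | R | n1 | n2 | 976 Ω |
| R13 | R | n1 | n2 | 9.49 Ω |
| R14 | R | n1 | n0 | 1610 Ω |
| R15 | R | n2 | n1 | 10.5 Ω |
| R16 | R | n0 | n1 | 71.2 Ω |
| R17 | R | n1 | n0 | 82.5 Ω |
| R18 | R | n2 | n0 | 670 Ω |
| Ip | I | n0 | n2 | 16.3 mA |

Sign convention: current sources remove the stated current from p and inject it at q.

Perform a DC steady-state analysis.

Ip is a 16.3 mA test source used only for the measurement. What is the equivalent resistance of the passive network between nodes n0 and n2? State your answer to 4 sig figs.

R_eq = 3.133 Ω

MNA unknowns: 2 node voltages V₁..V_2
R1: Y=0.06452 on G[0,1]
R2: Y=0.006452 on G[1,2]
R3: Y=0.0004831 on G[1,2]
R4: Y=0.06452 on G[1,2]
R5: Y=0.006711 on G[1,2]
R6: Y=0.02833 on G[2,1]
R7: Y=0.1008 on G[0,1]
R8: Y=0.1326 on G[2,0]
R9: Y=0.04464 on G[0,1]
R10: Y=0.04545 on G[2,0]
R11: Y=0.03226 on G[1,2]
R12: Y=0.001025 on G[1,2]
R13: Y=0.1054 on G[1,2]
R14: Y=0.0006211 on G[1,0]
R15: Y=0.09524 on G[2,1]
R16: Y=0.01404 on G[0,1]
R17: Y=0.01212 on G[1,0]
R18: Y=0.001493 on G[2,0]
Ip: z[0]−=0.0163, z[2]+=0.0163
solve → V1=0.03012, V2=0.05106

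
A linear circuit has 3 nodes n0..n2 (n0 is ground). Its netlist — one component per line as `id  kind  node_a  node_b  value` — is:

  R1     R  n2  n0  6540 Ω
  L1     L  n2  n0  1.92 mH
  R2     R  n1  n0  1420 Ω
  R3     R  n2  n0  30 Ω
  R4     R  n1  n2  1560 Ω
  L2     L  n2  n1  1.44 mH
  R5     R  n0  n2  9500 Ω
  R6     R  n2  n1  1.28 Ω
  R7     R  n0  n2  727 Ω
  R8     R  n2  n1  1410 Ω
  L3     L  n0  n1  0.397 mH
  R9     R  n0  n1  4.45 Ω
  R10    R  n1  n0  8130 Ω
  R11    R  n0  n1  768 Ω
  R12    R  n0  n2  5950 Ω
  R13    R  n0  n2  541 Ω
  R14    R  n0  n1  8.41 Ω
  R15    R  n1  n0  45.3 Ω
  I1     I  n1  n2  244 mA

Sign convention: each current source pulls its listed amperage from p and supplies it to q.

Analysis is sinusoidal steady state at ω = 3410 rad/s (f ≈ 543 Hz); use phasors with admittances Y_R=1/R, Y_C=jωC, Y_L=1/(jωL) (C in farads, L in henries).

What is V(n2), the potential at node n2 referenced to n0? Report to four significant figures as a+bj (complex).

0.2127+0.09505j V

Apply KCL at each of the 2 non-ground nodes and solve the resulting linear system.
Node n1: branches {R2, R4, L2, R6, R8, L3, R9, R10, R11, R14, R15, I1} → V_1 = -0.04352-0.008633j
Node n2: branches {R1, L1, R3, R4, L2, R5, R6, R7, R8, R12, R13, I1} → V_2 = 0.2127+0.09505j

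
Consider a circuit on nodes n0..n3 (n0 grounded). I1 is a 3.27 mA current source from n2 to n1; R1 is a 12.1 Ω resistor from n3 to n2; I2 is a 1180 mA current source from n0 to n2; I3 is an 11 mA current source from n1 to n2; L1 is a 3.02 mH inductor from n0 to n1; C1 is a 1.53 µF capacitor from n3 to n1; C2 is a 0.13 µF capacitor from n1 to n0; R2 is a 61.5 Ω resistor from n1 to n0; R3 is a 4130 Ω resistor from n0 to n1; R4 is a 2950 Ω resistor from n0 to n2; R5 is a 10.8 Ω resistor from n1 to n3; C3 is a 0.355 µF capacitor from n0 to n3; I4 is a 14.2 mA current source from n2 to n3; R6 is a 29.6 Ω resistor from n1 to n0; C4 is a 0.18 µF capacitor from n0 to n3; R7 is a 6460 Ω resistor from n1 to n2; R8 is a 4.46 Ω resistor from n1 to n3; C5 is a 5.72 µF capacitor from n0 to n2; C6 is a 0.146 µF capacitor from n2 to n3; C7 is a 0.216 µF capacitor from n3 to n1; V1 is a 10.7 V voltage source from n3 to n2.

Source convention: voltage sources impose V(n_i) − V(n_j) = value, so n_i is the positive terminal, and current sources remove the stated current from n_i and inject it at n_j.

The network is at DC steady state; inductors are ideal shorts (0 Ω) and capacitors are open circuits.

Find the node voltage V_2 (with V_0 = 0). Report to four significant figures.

-6.940 V

Element admittances at DC:
  I1: injects 0.00327 A into n1 (from n2)
  Y(R1) = 0.08264 S between n3,n2
  I2: injects 1.18 A into n2 (from n0)
  I3: injects 0.011 A into n2 (from n1)
  L1: short n0↔n1 (DC inductor)
  Y(C1) = 0.000 S between n3,n1
  Y(C2) = 0.000 S between n1,n0
  Y(R2) = 0.01626 S between n1,n0
  Y(R3) = 0.0002421 S between n0,n1
  Y(R4) = 0.0003390 S between n0,n2
  Y(R5) = 0.09259 S between n1,n3
  Y(C3) = 0.000 S between n0,n3
  I4: injects 0.0142 A into n3 (from n2)
  Y(R6) = 0.03378 S between n1,n0
  Y(C4) = 0.000 S between n0,n3
  Y(R7) = 0.0001548 S between n1,n2
  Y(R8) = 0.2242 S between n1,n3
  Y(C5) = 0.000 S between n0,n2
  Y(C6) = 0.000 S between n2,n3
  Y(C7) = 0.000 S between n3,n1
  V1: constraint V(n3)−V(n2) = 10.7
Assemble and solve the 5×5 MNA system:
  V(n1)=0.000  V(n2)=-6.940  V(n3)=3.760
  i(L1)=-1.182  i(V1)=-2.061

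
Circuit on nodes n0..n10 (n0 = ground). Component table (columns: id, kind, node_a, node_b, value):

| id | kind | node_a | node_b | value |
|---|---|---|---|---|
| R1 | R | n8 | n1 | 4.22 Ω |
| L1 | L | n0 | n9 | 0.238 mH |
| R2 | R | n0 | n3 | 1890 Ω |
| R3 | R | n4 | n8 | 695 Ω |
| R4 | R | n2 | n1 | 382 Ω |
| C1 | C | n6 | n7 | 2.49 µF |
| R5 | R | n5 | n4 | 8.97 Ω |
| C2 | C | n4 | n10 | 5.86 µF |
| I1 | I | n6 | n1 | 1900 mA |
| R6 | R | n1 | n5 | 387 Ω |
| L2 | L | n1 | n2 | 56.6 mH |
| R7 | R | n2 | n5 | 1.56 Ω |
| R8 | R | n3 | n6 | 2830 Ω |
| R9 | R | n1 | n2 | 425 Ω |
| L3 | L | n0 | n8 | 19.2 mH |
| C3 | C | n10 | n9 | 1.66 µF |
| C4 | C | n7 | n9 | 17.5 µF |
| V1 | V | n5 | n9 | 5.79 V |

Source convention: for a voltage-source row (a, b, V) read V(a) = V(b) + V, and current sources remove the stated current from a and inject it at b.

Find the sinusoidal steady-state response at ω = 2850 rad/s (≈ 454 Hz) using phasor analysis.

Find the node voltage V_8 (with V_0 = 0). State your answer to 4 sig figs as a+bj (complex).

Apply KCL at each of the 10 non-ground nodes and solve the resulting linear system.
Node n1: branches {R1, R4, I1, R6, L2, R9} → V_1 = 30.81+67.56j
Node n2: branches {R4, L2, R7, R9} → V_2 = 6.368-0.5631j
Node n3: branches {R2, R8} → V_3 = -4.268+122.0j
Node n4: branches {R3, R5, C2} → V_4 = 5.795-0.1617j
Node n5: branches {R5, R6, R7, V1} → V_5 = 5.519-0.8549j
Node n6: branches {C1, I1, R8} → V_6 = -10.66+304.6j
Node n7: branches {C1, C4} → V_7 = -1.565+37.20j
Node n8: branches {R1, R3, L3} → V_8 = 25.36+69.09j
Node n9: branches {L1, C3, C4, V1} → V_9 = -0.2706-0.8549j
Node n10: branches {C2, C3} → V_10 = 4.456-0.3147j
Source currents: i(V1)=0.6399+0.4412j

25.36+69.09j V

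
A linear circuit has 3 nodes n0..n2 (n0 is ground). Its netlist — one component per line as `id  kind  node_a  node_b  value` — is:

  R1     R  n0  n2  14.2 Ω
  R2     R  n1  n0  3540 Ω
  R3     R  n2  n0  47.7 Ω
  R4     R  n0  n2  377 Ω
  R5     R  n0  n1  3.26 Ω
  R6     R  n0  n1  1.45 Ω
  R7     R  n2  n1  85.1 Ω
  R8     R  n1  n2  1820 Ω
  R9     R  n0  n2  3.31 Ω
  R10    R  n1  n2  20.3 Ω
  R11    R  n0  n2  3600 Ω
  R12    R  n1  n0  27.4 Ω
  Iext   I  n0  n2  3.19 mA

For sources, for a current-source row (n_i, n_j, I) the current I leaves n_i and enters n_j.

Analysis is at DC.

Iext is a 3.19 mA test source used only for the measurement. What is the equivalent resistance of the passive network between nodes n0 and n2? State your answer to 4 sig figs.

R_eq = 2.200 Ω

Apply KCL at each of the 2 non-ground nodes and solve the resulting linear system.
Node n1: branches {R2, R5, R6, R7, R8, R10, R12} → V_1 = 0.0003947
Node n2: branches {R1, R3, R4, R7, R8, R9, R10, R11, Iext} → V_2 = 0.007018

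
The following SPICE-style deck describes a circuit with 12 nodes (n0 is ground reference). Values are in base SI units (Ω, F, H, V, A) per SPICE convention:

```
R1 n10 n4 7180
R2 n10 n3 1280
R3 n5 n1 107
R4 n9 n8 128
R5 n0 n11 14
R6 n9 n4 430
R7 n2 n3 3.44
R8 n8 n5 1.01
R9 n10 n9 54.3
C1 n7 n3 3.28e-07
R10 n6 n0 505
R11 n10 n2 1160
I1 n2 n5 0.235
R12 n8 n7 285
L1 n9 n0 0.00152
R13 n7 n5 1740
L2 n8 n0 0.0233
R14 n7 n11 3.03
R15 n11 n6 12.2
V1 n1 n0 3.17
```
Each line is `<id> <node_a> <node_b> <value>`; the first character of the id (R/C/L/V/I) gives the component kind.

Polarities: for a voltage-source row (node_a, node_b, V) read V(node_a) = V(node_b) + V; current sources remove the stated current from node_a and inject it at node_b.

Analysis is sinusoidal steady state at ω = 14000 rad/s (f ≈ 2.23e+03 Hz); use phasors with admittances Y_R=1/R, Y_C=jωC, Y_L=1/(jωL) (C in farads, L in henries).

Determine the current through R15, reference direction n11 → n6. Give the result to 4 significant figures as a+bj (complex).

MNA unknowns: 11 node voltages V₁..V_11 plus 1 source current (V1)
R1: Y=0.0001393+0.000j on G[10,4]
R2: Y=0.0007813+0.000j on G[10,3]
R3: Y=0.009346+0.000j on G[5,1]
R4: Y=0.007812+0.000j on G[9,8]
R5: Y=0.07143+0.000j on G[0,11]
R6: Y=0.002326+0.000j on G[9,4]
R7: Y=0.2907+0.000j on G[2,3]
R8: Y=0.9901+0.000j on G[8,5]
R9: Y=0.01842+0.000j on G[10,9]
C1: Y=0.000+0.004592j on G[7,3]
R10: Y=0.001980+0.000j on G[6,0]
R11: Y=0.0008621+0.000j on G[10,2]
I1: z[2]−=0.235, z[5]+=0.235
R12: Y=0.003509+0.000j on G[8,7]
L1: Y=0.000-0.04699j on G[9,0]
R13: Y=0.0005747+0.000j on G[7,5]
L2: Y=0.000-0.003066j on G[8,0]
R14: Y=0.3300+0.000j on G[7,11]
R15: Y=0.08197+0.000j on G[11,6]
V1: row V1−V0=3.17, i_V1 at 1,0
solve → V1=3.170+0.000j, V2=-17.64+44.97j, V3=-16.87+45.09j, V4=-1.541+1.775j, V5=11.21+1.992j, V6=-2.067-0.7151j, V7=-2.588-0.8951j, V8=11.06+2.013j, V9=-1.469+1.575j, V10=-2.755+5.111j, V11=-2.117-0.7324j
aux → i_V1=0.07515+0.01862j

-0.004094-0.001416j A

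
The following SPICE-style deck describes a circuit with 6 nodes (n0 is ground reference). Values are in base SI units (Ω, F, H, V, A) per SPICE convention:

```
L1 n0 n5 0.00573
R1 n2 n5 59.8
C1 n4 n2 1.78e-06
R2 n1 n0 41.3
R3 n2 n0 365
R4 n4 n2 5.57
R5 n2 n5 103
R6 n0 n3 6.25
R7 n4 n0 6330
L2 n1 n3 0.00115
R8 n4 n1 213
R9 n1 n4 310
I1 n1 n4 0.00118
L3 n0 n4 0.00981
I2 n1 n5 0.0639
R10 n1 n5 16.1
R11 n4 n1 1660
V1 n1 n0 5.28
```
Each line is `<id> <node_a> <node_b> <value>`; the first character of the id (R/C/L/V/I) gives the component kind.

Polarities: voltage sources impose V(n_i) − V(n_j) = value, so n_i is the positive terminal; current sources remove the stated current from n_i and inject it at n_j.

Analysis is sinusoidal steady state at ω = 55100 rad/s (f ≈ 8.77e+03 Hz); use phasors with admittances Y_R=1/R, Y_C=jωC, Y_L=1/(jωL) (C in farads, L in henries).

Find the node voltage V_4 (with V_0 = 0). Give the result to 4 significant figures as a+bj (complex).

5.404+0.5427j V

Apply KCL at each of the 5 non-ground nodes and solve the resulting linear system.
Node n1: branches {R2, L2, R8, R9, I1, I2, R10, R11, V1} → V_1 = 5.280+0.000j
Node n2: branches {R1, C1, R3, R4, R5} → V_2 = 5.399+0.5160j
Node n3: branches {R6, L2} → V_3 = 0.05087-0.5158j
Node n4: branches {C1, R4, R7, R8, R9, I1, L3, R11} → V_4 = 5.404+0.5427j
Node n5: branches {L1, R1, R5, I2, R10} → V_5 = 6.024+0.3695j
Source currents: i(V1)=-0.1538+0.1101j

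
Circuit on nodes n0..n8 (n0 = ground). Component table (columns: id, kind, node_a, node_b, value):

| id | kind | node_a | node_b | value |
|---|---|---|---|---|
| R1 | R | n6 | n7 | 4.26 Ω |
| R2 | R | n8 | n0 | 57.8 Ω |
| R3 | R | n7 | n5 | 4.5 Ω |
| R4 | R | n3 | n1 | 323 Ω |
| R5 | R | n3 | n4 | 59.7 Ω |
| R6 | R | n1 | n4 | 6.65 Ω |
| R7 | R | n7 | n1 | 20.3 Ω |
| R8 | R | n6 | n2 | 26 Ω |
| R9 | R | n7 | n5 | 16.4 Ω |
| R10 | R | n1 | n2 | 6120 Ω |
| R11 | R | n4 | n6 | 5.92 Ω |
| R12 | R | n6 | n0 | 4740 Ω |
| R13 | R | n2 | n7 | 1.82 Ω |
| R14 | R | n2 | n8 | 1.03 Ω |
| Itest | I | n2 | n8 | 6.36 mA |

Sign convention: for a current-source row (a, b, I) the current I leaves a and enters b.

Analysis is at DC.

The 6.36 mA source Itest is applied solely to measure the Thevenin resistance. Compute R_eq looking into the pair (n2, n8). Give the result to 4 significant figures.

R_eq = 1.030 Ω

MNA unknowns: 8 node voltages V₁..V_8
R1: Y=0.2347 on G[6,7]
R2: Y=0.01730 on G[8,0]
R3: Y=0.2222 on G[7,5]
R4: Y=0.003096 on G[3,1]
R5: Y=0.01675 on G[3,4]
R6: Y=0.1504 on G[1,4]
R7: Y=0.04926 on G[7,1]
R8: Y=0.03846 on G[6,2]
R9: Y=0.06098 on G[7,5]
R10: Y=0.0001634 on G[1,2]
R11: Y=0.1689 on G[4,6]
R12: Y=0.0002110 on G[6,0]
R13: Y=0.5495 on G[2,7]
R14: Y=0.9709 on G[2,8]
Itest: z[2]−=0.00636, z[8]+=0.00636
solve → V1=-0.006466, V2=-0.006471, V3=-0.006465, V4=-0.006465, V5=-0.006469, V6=-0.006464, V7=-0.006469, V8=7.883e-05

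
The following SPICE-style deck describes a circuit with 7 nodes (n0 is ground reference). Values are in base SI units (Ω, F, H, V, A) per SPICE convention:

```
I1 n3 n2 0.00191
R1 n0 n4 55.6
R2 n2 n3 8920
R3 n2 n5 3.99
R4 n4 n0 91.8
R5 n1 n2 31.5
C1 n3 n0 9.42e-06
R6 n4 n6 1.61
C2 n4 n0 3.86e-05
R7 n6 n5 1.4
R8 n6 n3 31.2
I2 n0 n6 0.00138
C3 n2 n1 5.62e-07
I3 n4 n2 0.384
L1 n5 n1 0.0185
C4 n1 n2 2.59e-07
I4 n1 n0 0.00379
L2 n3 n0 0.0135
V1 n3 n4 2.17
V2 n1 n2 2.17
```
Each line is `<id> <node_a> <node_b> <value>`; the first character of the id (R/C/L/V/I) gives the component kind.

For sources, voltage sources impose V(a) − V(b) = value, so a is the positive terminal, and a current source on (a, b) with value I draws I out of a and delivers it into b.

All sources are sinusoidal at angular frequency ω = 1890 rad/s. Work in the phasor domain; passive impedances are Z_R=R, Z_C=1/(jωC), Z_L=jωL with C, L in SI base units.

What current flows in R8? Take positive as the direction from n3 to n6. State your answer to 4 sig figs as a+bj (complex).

0.04732+2.288e-06j A

Apply KCL at each of the 6 non-ground nodes and solve the resulting linear system.
Node n1: branches {R5, C3, L1, C4, I4, V2} → V_1 = 5.541+0.8352j
Node n2: branches {I1, R2, R3, R5, C3, I3, C4, V2} → V_2 = 3.371+0.8352j
Node n3: branches {I1, R2, C1, R8, L2, V1} → V_3 = 2.835+0.4193j
Node n4: branches {R1, R4, R6, C2, I3, V1} → V_4 = 0.6653+0.4193j
Node n5: branches {R3, R7, L1} → V_5 = 1.894+0.4192j
Node n6: branches {R6, R7, R8, I2} → V_6 = 1.359+0.4192j
Source currents: i(V1)=-0.05814+0.06069j, i(V2)=-0.08458+0.1009j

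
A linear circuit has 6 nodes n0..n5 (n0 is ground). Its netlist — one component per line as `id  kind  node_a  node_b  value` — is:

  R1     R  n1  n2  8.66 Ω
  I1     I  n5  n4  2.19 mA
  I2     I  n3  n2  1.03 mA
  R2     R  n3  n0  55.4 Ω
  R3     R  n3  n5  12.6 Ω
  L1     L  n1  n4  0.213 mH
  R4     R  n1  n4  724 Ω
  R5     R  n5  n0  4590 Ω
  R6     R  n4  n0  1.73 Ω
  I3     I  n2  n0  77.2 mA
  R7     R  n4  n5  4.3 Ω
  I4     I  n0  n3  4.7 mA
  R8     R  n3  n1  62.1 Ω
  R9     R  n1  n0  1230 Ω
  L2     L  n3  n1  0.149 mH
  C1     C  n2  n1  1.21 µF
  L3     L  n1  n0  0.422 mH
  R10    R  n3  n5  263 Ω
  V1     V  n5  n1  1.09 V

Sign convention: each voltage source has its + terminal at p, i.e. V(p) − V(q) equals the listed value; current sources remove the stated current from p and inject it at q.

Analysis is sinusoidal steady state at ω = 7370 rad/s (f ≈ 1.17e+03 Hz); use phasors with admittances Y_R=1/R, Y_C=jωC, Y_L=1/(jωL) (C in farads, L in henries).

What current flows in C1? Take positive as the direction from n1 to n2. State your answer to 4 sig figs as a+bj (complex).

0.0004516+0.005848j A

Apply KCL at each of the 5 non-ground nodes and solve the resulting linear system.
Node n1: branches {R1, L1, R4, R8, R9, L2, C1, L3, V1} → V_1 = -0.04232-0.3281j
Node n2: branches {R1, I2, I3, C1} → V_2 = -0.6980-0.2774j
Node n3: branches {I2, R2, R3, I4, R8, L2, R10} → V_3 = -0.03549-0.2245j
Node n4: branches {I1, L1, R4, R6, R7} → V_4 = 0.05783-0.01595j
Node n5: branches {I1, R3, R5, R7, R10, V1} → V_5 = 1.048-0.3281j
Source currents: i(V1)=-0.3227+0.08127j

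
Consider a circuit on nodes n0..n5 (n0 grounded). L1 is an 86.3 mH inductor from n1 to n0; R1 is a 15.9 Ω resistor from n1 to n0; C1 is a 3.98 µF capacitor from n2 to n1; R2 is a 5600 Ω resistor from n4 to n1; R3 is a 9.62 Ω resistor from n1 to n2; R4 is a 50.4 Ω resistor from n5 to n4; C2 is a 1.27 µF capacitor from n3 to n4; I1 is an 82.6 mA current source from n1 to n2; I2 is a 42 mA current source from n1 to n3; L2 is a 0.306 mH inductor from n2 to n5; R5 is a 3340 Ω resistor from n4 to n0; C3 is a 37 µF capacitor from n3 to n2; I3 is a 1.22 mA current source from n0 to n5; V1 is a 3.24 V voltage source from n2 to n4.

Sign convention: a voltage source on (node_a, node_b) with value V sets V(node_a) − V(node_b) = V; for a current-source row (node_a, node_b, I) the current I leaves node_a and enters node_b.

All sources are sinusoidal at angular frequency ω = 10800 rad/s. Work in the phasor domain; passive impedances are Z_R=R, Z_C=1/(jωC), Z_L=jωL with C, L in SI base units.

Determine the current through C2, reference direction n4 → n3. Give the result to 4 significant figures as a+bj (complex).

-0.001394-0.04297j A

Apply KCL at each of the 5 non-ground nodes and solve the resulting linear system.
Node n1: branches {L1, R1, C1, R2, R3, I1, I2} → V_1 = 0.02967+0.002538j
Node n2: branches {C1, R3, I1, L2, C3, V1} → V_2 = 1.073-0.4267j
Node n3: branches {C2, I2, C3} → V_3 = 0.9650-0.5284j
Node n4: branches {R2, R4, C2, R5, V1} → V_4 = -2.167-0.4267j
Node n5: branches {R4, L2, I3} → V_5 = 1.059-0.6343j
Source currents: i(V1)=-0.06645-0.03905j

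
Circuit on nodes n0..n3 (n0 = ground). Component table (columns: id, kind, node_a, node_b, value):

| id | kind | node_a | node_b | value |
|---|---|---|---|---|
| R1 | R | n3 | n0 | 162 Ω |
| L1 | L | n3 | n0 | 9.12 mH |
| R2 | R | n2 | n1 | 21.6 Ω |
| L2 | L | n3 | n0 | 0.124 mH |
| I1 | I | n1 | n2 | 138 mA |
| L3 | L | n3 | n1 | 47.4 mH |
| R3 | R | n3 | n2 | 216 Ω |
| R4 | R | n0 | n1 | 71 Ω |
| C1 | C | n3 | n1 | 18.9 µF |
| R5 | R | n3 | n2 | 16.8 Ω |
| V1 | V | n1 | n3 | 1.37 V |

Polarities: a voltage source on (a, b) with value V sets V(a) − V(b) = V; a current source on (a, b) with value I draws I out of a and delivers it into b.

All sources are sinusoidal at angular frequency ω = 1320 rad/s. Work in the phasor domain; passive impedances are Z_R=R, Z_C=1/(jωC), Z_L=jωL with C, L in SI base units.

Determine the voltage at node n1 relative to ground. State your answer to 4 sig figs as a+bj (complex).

1.370-0.003116j V

Apply KCL at each of the 3 non-ground nodes and solve the resulting linear system.
Node n1: branches {R2, I1, L3, R4, C1, V1} → V_1 = 1.370-0.003116j
Node n2: branches {R2, I1, R3, R5} → V_2 = 1.824-0.003116j
Node n3: branches {R1, L1, L2, L3, R3, C1, R5, V1} → V_3 = -1.019e-05-0.003116j
Source currents: i(V1)=-0.1363-0.01224j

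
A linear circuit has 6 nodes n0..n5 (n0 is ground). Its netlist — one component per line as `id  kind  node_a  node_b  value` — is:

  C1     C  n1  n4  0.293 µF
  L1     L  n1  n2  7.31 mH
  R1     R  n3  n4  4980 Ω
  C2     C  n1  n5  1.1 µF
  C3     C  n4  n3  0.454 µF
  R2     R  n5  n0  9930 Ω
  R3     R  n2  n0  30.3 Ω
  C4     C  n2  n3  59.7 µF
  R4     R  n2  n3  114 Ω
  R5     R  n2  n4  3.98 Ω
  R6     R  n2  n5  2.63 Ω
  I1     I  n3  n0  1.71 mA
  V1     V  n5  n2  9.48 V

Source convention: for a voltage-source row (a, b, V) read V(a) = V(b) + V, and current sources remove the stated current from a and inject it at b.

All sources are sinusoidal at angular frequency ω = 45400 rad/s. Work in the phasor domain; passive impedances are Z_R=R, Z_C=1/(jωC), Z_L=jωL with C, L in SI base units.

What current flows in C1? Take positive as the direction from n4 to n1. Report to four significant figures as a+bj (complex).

-0.004246-0.1040j A

MNA unknowns: 5 node voltages V₁..V_5 plus 1 source current (V1)
C1: Y=0.000+0.01330j on G[1,4]
L1: Y=0.000-0.003013j on G[1,2]
R1: Y=0.0002008+0.000j on G[3,4]
C2: Y=0.000+0.04994j on G[1,5]
C3: Y=0.000+0.02061j on G[4,3]
R2: Y=0.0001007+0.000j on G[5,0]
R3: Y=0.03300+0.000j on G[2,0]
C4: Y=0.000+2.710j on G[2,3]
R4: Y=0.008772+0.000j on G[2,3]
R5: Y=0.2513+0.000j on G[2,4]
R6: Y=0.3802+0.000j on G[2,5]
I1: z[3]−=0.00171, z[0]+=0.00171
V1: row V5−V2=9.48, i_V1 at 5,2
solve → V1=7.791+0.09048j, V2=-0.08049+0.000j, V3=-0.08010+0.003716j, V4=-0.03033+0.4097j, V5=9.400+0.000j
aux → i_V1=-3.610-0.08032j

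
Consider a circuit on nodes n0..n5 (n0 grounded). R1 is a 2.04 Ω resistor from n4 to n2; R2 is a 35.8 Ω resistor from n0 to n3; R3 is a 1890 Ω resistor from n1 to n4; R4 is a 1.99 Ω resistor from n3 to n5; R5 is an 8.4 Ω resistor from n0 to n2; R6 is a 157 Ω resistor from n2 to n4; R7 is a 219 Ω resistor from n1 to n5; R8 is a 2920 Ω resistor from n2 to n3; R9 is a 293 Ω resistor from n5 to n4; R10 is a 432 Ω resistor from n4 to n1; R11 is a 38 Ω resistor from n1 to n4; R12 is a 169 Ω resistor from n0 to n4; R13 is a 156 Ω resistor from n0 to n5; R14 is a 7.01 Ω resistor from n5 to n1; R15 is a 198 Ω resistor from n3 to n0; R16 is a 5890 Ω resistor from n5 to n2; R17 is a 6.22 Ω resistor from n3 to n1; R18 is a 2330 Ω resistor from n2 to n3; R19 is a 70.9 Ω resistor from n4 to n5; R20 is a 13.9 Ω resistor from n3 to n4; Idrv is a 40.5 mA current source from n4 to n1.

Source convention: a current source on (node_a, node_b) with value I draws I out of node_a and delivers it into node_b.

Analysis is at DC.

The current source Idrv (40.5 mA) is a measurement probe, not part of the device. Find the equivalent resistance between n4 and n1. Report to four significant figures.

R_eq = 8.785 Ω

Element admittances at DC:
  Y(R1) = 0.4902 S between n4,n2
  Y(R2) = 0.02793 S between n0,n3
  Y(R3) = 0.0005291 S between n1,n4
  Y(R4) = 0.5025 S between n3,n5
  Y(R5) = 0.1190 S between n0,n2
  Y(R6) = 0.006369 S between n2,n4
  Y(R7) = 0.004566 S between n1,n5
  Y(R8) = 0.0003425 S between n2,n3
  Y(R9) = 0.003413 S between n5,n4
  Y(R10) = 0.002315 S between n4,n1
  Y(R11) = 0.02632 S between n1,n4
  Y(R12) = 0.005917 S between n0,n4
  Y(R13) = 0.006410 S between n0,n5
  Y(R14) = 0.1427 S between n5,n1
  Y(R15) = 0.005051 S between n3,n0
  Y(R16) = 0.0001698 S between n5,n2
  Y(R17) = 0.1608 S between n3,n1
  Y(R18) = 0.0004292 S between n2,n3
  Y(R19) = 0.01410 S between n4,n5
  Y(R20) = 0.07194 S between n3,n4
  Idrv: injects 0.0405 A into n1 (from n4)
Assemble and solve the 5×5 MNA system:
  V(n1)=0.2849  V(n2)=-0.05685  V(n3)=0.1801  V(n4)=-0.07093  V(n5)=0.1947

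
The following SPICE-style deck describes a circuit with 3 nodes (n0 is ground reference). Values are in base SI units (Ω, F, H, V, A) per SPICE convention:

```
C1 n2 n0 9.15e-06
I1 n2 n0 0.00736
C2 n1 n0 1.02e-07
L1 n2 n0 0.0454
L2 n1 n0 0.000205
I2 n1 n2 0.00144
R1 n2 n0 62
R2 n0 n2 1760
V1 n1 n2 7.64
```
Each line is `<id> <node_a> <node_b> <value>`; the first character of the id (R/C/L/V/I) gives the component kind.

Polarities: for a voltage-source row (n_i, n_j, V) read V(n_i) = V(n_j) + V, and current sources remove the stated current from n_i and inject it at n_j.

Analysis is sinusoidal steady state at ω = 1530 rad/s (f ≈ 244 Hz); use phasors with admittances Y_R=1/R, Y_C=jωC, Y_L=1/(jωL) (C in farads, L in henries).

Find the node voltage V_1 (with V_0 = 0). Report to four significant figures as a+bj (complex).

0.001148+0.03769j V

Apply KCL at each of the 2 non-ground nodes and solve the resulting linear system.
Node n1: branches {C2, L2, I2, V1} → V_1 = 0.001148+0.03769j
Node n2: branches {C1, I1, L1, I2, R1, R2, V1} → V_2 = -7.639+0.03769j
Source currents: i(V1)=-0.1216+0.003661j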